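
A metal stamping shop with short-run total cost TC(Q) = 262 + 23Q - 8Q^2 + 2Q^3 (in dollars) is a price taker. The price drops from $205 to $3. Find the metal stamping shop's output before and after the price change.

Output falls from 7 to 0 (the firm shuts down)

AVC = 23 - 8Q + 2Q^2, minimized at Q = 2 where min AVC = $15. MC = 23 - 16Q + 6Q^2.
With P = $205 above the shutdown price, P = MC gives Q = 7.
At P = $3 < min AVC = $15, price no longer covers variable cost at any output, so the firm shuts down: Q = 0.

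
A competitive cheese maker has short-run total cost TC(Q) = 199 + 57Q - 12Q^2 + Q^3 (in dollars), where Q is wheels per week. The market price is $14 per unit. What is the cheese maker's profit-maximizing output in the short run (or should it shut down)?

From TC, MC = TC'(Q) = 57 - 24Q + 3Q^2 and AVC = VC/Q = 57 - 12Q + Q^2.
AVC is minimized where dAVC/dQ = -12 + 2Q = 0, at Q = 6; min AVC = 57 - 12·6 + 6^2 = $21.
P = $14 lies below min AVC = $21; no output level covers variable cost.
Best response: produce nothing and absorb the $199 fixed cost.

Shut down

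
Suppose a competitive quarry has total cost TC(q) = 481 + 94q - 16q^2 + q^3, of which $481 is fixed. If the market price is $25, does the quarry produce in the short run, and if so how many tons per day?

From TC, MC = TC'(q) = 94 - 32q + 3q^2 and AVC = VC/q = 94 - 16q + q^2.
AVC hits its minimum where MC = AVC, at q = 8, giving min AVC = 94 - 16·8 + 8^2 = $30.
With P < min AVC ($25 < $30), every unit sold adds to the loss.
Best response: produce nothing and absorb the $481 fixed cost.

Shut down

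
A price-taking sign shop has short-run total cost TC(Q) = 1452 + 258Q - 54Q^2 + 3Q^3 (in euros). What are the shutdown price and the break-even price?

Shutdown price = min AVC. AVC = 258 - 54Q + 3Q^2, with vertex at Q = 9 and minimum €15.
ATC = 1452/Q + 258 - 54Q + 3Q^2. Setting dATC/dQ = −1452/Q^2 − 54 + 6Q = 0 gives Q = 11 (since 6·11^3 − 54·11^2 = 1452).
min ATC = 1452/11 + 258 − 54·11 + 3·11^2 = €159. That is the break-even price.
For €15 ≤ P < €159 the firm produces at a loss; below €15 it shuts down.

Shutdown price = €15; break-even price = €159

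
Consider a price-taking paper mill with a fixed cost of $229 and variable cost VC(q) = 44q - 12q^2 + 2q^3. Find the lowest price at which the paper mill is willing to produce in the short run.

$26 per unit

The firm shuts down when price falls below the minimum of average variable cost. AVC = VC/q = 44 - 12q + 2q^2.
dAVC/dq = -12 + 4q = 0 gives q = 3. min AVC = 44 - 12·3 + 2·3^2 = 26.
So the shutdown price is $26.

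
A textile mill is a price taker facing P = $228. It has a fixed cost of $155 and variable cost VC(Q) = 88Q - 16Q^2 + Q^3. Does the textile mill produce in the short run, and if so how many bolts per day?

Produce at Q = 14

Variable cost is VC = 88Q - 16Q^2 + Q^3, so AVC = VC/Q = 88 - 16Q + Q^2 and MC = dTC/dQ = 88 - 32Q + 3Q^2.
AVC is minimized where dAVC/dQ = -16 + 2Q = 0, at Q = 8; min AVC = 88 - 16·8 + 8^2 = $24.
Because $228 ≥ $24, revenue can cover variable cost; the firm operates.
Solving P = MC: -140 - 32Q + 3Q^2 = 0 ⇒ Q = -10/3 or 14. On the upward-sloping branch, Q* = 14.
Check: AVC at Q = 14 is $60 ≤ P, so revenue covers variable cost.
Profit = P·Q − TC = 228·14 − 995 = $2197.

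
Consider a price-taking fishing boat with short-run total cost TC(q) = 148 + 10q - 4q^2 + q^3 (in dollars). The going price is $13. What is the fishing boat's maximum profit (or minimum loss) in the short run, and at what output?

Profit = -$130 at q = 3

AVC = 10 - 4q + q^2; min AVC = $6 at q = 2. Since P = $13 ≥ min AVC, the firm produces.
With MC = 10 - 8q + 3q^2, P = MC on the upward-sloping part at q* = 3.
TR = 13·3 = 39. TC = 148 + 21 = 169. Profit = 39 − 169 = -$130.
Shutting down would mean losing the fixed cost of $148, so operating at a loss of $130 is better by $18.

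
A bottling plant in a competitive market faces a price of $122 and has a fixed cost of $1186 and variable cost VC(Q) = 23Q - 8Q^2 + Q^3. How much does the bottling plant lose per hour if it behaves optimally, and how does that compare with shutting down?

AVC = 23 - 8Q + Q^2; min AVC = $7 at Q = 4. Since P = $122 ≥ min AVC, the firm produces.
MC = 23 - 16Q + 3Q^2. Setting P = MC and taking the root on the rising branch gives Q* = 9.
TR = 122·9 = 1098. TC = 1186 + 288 = 1474. Profit = 1098 − 1474 = -$376.
Shutting down would mean losing the fixed cost of $1186, so operating at a loss of $376 is better by $810.

Profit = -$376 at Q = 9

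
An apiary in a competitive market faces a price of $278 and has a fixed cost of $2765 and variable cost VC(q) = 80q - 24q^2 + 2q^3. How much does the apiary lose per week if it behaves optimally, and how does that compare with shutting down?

AVC = 80 - 24q + 2q^2 has its minimum $8 at q = 6; price $278 clears that bar, so the firm operates.
MC = 80 - 48q + 6q^2. Setting P = MC and taking the root on the rising branch gives q* = 11.
TR = 278·11 = 3058. TC = 2765 + 638 = 3403. Profit = 3058 − 3403 = -$345.
By producing, the firm covers all variable cost plus $2420 of fixed cost; shutting down would lose the full $2765.

Profit = -$345 at q = 11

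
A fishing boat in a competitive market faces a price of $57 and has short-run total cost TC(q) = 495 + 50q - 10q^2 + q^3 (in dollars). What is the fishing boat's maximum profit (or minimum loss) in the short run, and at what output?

Profit = -$299 at q = 7

AVC = 50 - 10q + q^2 has its minimum $25 at q = 5; price $57 clears that bar, so the firm operates.
MC = 50 - 20q + 3q^2. Setting P = MC and taking the root on the rising branch gives q* = 7.
TR = 57·7 = 399. TC = 495 + 203 = 698. Profit = 399 − 698 = -$299.
Shutting down would mean losing the fixed cost of $495, so operating at a loss of $299 is better by $196.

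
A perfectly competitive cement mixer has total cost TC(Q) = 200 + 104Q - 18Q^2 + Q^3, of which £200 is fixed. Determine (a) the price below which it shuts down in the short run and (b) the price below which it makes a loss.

Shutdown price = min AVC. AVC = 104 - 18Q + Q^2, with vertex at Q = 9 and minimum £23.
ATC = 200/Q + 104 - 18Q + Q^2. Setting dATC/dQ = −200/Q^2 − 18 + 2Q = 0 gives Q = 10 (since 2·10^3 − 18·10^2 = 200).
min ATC = 200/10 + 104 − 18·10 + 10^2 = £44. That is the break-even price.
Between these two prices the firm operates at a loss; above £44 it earns a profit.

Shutdown price = £23; break-even price = £44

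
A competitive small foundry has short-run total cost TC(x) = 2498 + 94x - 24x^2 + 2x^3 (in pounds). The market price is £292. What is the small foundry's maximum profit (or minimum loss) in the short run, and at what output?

AVC = 94 - 24x + 2x^2; min AVC = £22 at x = 6. Since P = £292 ≥ min AVC, the firm produces.
MC = 94 - 48x + 6x^2. Setting P = MC and taking the root on the rising branch gives x* = 11.
TR = 292·11 = 3212. TC = 2498 + 792 = 3290. Profit = 3212 − 3290 = -£78.
Shutting down would mean losing the fixed cost of £2498, so operating at a loss of £78 is better by £2420.

Profit = -£78 at x = 11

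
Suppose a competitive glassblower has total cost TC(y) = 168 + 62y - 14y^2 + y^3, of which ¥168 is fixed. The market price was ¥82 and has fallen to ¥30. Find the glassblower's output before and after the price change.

AVC = 62 - 14y + y^2, minimized at y = 7 where min AVC = ¥13. MC = 62 - 28y + 3y^2.
With P = ¥82 above the shutdown price, P = MC gives y = 10.
At P = ¥30 ≥ min AVC, set P = MC: y = 8. The firm stays open but cuts output.

Output falls from 10 to 8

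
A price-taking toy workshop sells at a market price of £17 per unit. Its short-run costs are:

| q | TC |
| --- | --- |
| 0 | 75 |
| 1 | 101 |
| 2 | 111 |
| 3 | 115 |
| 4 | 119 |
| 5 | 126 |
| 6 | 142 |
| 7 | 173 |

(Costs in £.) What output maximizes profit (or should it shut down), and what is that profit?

q = 6; profit = -£40

Compute π = P·q − TC at each output: q=0: -75; q=1: -84; q=2: -77; q=3: -64; q=4: -51; q=5: -41; q=6: -40; q=7: -54.
Profit is maximized at q = 6. AVC there is 67/6 = £11.17 ≤ P, so producing beats shutting down (which would give -£75).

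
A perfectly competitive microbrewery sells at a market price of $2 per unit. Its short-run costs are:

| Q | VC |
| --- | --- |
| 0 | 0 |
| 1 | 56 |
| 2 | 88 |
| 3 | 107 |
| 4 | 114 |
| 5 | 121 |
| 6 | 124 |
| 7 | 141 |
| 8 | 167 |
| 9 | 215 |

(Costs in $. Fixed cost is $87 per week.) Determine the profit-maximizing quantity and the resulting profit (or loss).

Profit at each row (π = 2Q − TC): Q=0: -87; Q=1: -141; Q=2: -171; Q=3: -188; Q=4: -193; Q=5: -198; Q=6: -199; Q=7: -214; Q=8: -238; Q=9: -284.
Profit is highest at Q = 0. Equivalently, the lowest AVC in the table is 141/7 ≈ $20.14 at Q = 7, and P = $2 falls below it — price never covers variable cost, so the firm shuts down and loses only its fixed cost.

Q = 0 (shut down); profit = -$87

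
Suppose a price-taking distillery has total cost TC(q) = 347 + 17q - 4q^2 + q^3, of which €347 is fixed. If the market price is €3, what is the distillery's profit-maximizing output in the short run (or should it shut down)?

From TC, MC = TC'(q) = 17 - 8q + 3q^2 and AVC = VC/q = 17 - 4q + q^2.
AVC is minimized where dAVC/dq = -4 + 2q = 0, at q = 2; min AVC = 17 - 4·2 + 2^2 = €13.
P = €3 lies below min AVC = €13; no output level covers variable cost.
Shutting down limits the loss to fixed cost, €347.

Shut down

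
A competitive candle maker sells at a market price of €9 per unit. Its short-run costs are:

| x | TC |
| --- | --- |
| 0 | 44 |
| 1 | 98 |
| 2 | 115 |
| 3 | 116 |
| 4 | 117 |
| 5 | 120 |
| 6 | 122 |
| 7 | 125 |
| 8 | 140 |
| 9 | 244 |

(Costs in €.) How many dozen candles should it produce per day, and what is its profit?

x = 0 (shut down); profit = -€44

Profit at each row (π = 9x − TC): x=0: -44; x=1: -89; x=2: -97; x=3: -89; x=4: -81; x=5: -75; x=6: -68; x=7: -62; x=8: -68; x=9: -163.
Profit is highest at x = 0. Equivalently, the lowest AVC in the table is 81/7 ≈ €11.57 at x = 7, and P = €9 falls below it — price never covers variable cost, so the firm shuts down and loses only its fixed cost.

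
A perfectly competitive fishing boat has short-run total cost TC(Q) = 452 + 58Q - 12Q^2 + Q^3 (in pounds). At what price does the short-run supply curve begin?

£22 per unit

The firm shuts down when price falls below the minimum of average variable cost. AVC = VC/Q = 58 - 12Q + Q^2.
dAVC/dQ = -12 + 2Q = 0 gives Q = 6. min AVC = 58 - 12·6 + 6^2 = 22.
The firm shuts down for any P below £22.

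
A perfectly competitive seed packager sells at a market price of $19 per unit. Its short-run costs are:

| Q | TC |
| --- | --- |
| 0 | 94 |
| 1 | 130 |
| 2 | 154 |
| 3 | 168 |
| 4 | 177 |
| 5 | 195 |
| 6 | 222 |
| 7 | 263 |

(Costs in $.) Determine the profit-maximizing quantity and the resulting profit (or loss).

Profit at each row (π = 19Q − TC): Q=0: -94; Q=1: -111; Q=2: -116; Q=3: -111; Q=4: -101; Q=5: -100; Q=6: -108; Q=7: -130.
Profit is highest at Q = 0. Equivalently, the lowest AVC in the table is 101/5 ≈ $20.20 at Q = 5, and P = $19 falls below it — price never covers variable cost, so the firm shuts down and loses only its fixed cost.

Q = 0 (shut down); profit = -$94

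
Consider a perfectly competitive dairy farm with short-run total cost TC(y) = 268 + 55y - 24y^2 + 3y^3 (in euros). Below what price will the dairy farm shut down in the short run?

€7 per unit

Short-run supply begins at min AVC. From VC = 55y - 24y^2 + 3y^3, AVC = 55 - 24y + 3y^2.
dAVC/dy = -24 + 6y = 0 gives y = 4. min AVC = 55 - 24·4 + 3·4^2 = 7.
For P < €7 the firm produces nothing.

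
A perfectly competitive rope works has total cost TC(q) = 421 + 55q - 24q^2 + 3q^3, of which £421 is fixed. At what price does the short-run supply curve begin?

The firm shuts down when price falls below the minimum of average variable cost. AVC = VC/q = 55 - 24q + 3q^2.
dAVC/dq = -24 + 6q = 0 gives q = 4. min AVC = 55 - 24·4 + 3·4^2 = 7.
For P < £7 the firm produces nothing.

£7 per unit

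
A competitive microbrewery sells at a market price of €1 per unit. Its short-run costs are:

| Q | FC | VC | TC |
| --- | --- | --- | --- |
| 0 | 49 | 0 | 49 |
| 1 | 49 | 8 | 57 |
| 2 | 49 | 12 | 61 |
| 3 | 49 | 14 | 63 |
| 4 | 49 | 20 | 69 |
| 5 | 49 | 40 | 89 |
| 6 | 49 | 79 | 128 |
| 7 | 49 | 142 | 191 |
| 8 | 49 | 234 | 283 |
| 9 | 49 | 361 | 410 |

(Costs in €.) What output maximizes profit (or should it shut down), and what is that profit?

Tabulate TR − TC: Q=0: -49; Q=1: -56; Q=2: -59; Q=3: -60; Q=4: -65; Q=5: -84; Q=6: -122; Q=7: -184; Q=8: -275; Q=9: -401.
Profit is highest at Q = 0. Equivalently, the lowest AVC in the table is 14/3 ≈ €4.67 at Q = 3, and P = €1 falls below it — price never covers variable cost, so the firm shuts down and loses only its fixed cost.

Q = 0 (shut down); profit = -€49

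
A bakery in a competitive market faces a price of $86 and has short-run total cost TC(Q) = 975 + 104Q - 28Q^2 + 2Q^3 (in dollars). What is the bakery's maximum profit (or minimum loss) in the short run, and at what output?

AVC = 104 - 28Q + 2Q^2; min AVC = $6 at Q = 7. Since P = $86 ≥ min AVC, the firm produces.
MC = 104 - 56Q + 6Q^2. Setting P = MC and taking the root on the rising branch gives Q* = 9.
TR = 86·9 = 774. TC = 975 + 126 = 1101. Profit = 774 − 1101 = -$327.
Shutting down would mean losing the fixed cost of $975, so operating at a loss of $327 is better by $648.

Profit = -$327 at Q = 9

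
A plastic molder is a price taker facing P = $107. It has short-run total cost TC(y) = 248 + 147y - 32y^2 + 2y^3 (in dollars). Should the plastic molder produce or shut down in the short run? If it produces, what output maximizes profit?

Strip out fixed cost: VC = 147y - 32y^2 + 2y^3. Then AVC = 147 - 32y + 2y^2 and MC = 147 - 64y + 6y^2.
AVC hits its minimum where MC = AVC, at y = 8, giving min AVC = 147 - 32·8 + 2·8^2 = $19.
Because $107 ≥ $19, revenue can cover variable cost; the firm operates.
Solving P = MC: 40 - 64y + 6y^2 = 0 ⇒ y = 2/3 or 10. On the upward-sloping branch, y* = 10.
Check: AVC at y = 10 is $27 ≤ P, so revenue covers variable cost.
Profit = P·y − TC = 107·10 − 518 = $552.

Produce at y = 10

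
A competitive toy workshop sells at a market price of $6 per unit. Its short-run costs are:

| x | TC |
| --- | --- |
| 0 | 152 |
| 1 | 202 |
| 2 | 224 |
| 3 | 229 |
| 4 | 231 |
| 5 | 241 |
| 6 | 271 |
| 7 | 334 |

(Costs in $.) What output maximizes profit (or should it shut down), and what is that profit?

Compute π = P·x − TC at each output: x=0: -152; x=1: -196; x=2: -212; x=3: -211; x=4: -207; x=5: -211; x=6: -235; x=7: -292.
Profit is highest at x = 0. Equivalently, the lowest AVC in the table is 89/5 ≈ $17.80 at x = 5, and P = $6 falls below it — price never covers variable cost, so the firm shuts down and loses only its fixed cost.

x = 0 (shut down); profit = -$152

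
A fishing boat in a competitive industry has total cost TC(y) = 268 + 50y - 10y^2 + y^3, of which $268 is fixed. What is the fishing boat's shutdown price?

The firm shuts down when price falls below the minimum of average variable cost. AVC = VC/y = 50 - 10y + y^2.
dAVC/dy = -10 + 2y = 0 gives y = 5. min AVC = 50 - 10·5 + 5^2 = 25.
So the shutdown price is $25.

$25 per unit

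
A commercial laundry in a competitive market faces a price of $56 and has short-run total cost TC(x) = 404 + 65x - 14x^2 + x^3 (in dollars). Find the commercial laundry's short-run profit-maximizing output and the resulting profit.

Profit = -$80 at x = 9

AVC = 65 - 14x + x^2; min AVC = $16 at x = 7. Since P = $56 ≥ min AVC, the firm produces.
With MC = 65 - 28x + 3x^2, P = MC on the upward-sloping part at x* = 9.
TR = 56·9 = 504. TC = 404 + 180 = 584. Profit = 504 − 584 = -$80.
By producing, the firm covers all variable cost plus $324 of fixed cost; shutting down would lose the full $404.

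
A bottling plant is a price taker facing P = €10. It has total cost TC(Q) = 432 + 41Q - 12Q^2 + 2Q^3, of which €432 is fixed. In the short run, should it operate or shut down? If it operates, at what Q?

Variable cost is VC = 41Q - 12Q^2 + 2Q^3, so AVC = VC/Q = 41 - 12Q + 2Q^2 and MC = dTC/dQ = 41 - 24Q + 6Q^2.
The AVC parabola has its vertex at Q = 12/4 = 3, where AVC = 41 - 12·3 + 2·3^2 = €23.
With P < min AVC (€10 < €23), every unit sold adds to the loss.
Best response: produce nothing and absorb the €432 fixed cost.

Shut down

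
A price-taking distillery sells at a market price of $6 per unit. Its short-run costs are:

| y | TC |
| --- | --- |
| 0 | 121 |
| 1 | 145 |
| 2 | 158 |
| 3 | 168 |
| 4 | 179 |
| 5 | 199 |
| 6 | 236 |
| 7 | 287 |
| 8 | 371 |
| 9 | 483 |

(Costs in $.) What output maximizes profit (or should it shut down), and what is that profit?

y = 0 (shut down); profit = -$121

Profit at each row (π = 6y − TC): y=0: -121; y=1: -139; y=2: -146; y=3: -150; y=4: -155; y=5: -169; y=6: -200; y=7: -245; y=8: -323; y=9: -429.
Profit is highest at y = 0. Equivalently, the lowest AVC in the table is 58/4 ≈ $14.50 at y = 4, and P = $6 falls below it — price never covers variable cost, so the firm shuts down and loses only its fixed cost.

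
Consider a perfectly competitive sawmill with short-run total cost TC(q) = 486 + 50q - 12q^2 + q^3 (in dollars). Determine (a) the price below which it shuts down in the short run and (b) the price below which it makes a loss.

Shutdown price = $14; break-even price = $77

Shutdown price = min AVC. AVC = 50 - 12q + q^2, with vertex at q = 6 and minimum $14.
ATC = 486/q + 50 - 12q + q^2. Setting dATC/dq = −486/q^2 − 12 + 2q = 0 gives q = 9 (since 2·9^3 − 12·9^2 = 486).
min ATC = 486/9 + 50 − 12·9 + 9^2 = $77. That is the break-even price.
For $14 ≤ P < $77 the firm produces at a loss; below $14 it shuts down.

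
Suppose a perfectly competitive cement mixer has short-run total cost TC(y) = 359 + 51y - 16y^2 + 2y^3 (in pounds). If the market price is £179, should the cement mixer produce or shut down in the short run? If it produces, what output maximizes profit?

Produce at y = 8

Strip out fixed cost: VC = 51y - 16y^2 + 2y^3. Then AVC = 51 - 16y + 2y^2 and MC = 51 - 32y + 6y^2.
AVC is minimized where dAVC/dy = -16 + 4y = 0, at y = 4; min AVC = 51 - 16·4 + 2·4^2 = £19.
Because £179 ≥ £19, revenue can cover variable cost; the firm operates.
Set P = MC: 179 = 51 - 32y + 6y^2 → -128 - 32y + 6y^2 = 0. The roots are y = -8/3 and y = 8; the profit-maximizing output is on the rising part of MC, so y* = 8.
Check: AVC at y = 8 is £51 ≤ P, so revenue covers variable cost.
Profit = P·y − TC = 179·8 − 767 = £665.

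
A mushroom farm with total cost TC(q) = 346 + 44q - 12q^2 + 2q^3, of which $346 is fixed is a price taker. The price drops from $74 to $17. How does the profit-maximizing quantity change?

MC = 44 - 24q + 6q^2; the shutdown threshold is min AVC = $26 (at q = 3).
With P = $74 above the shutdown price, P = MC gives q = 5.
At P = $17 < min AVC = $26, price no longer covers variable cost at any output, so the firm shuts down: q = 0.

Output falls from 5 to 0 (the firm shuts down)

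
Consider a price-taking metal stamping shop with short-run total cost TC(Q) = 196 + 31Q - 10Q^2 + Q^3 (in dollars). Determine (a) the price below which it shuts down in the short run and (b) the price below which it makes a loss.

Shutdown price = min AVC. AVC = 31 - 10Q + Q^2, with vertex at Q = 5 and minimum $6.
ATC = 196/Q + 31 - 10Q + Q^2. Setting dATC/dQ = −196/Q^2 − 10 + 2Q = 0 gives Q = 7 (since 2·7^3 − 10·7^2 = 196).
min ATC = 196/7 + 31 − 10·7 + 7^2 = $38. That is the break-even price.
For $6 ≤ P < $38 the firm produces at a loss; below $6 it shuts down.

Shutdown price = $6; break-even price = $38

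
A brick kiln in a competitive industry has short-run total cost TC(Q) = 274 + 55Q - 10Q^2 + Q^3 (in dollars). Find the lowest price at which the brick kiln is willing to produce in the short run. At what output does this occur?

$30 per unit, at Q = 5

The shutdown price is the minimum of AVC. VC = 55Q - 10Q^2 + Q^3, so AVC = 55 - 10Q + Q^2.
At the minimum of AVC, MC = AVC. MC = 55 - 20Q + 3Q^2; setting MC = AVC gives 2Q^2 - 10Q = 0, so Q = 5. min AVC = 30.
For P < $30 the firm produces nothing.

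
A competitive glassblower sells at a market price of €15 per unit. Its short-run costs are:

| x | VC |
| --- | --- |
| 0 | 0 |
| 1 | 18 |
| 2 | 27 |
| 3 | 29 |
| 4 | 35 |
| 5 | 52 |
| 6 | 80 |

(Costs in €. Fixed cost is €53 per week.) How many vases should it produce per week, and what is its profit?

Tabulate TR − TC: x=0: -53; x=1: -56; x=2: -50; x=3: -37; x=4: -28; x=5: -30; x=6: -43.
Profit is maximized at x = 4. AVC there is 35/4 = €8.75 ≤ P, so producing beats shutting down (which would give -€53).

x = 4; profit = -€28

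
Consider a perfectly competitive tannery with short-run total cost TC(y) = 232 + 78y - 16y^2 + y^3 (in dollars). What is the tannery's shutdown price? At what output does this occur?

The firm shuts down when price falls below the minimum of average variable cost. AVC = VC/y = 78 - 16y + y^2.
At the minimum of AVC, MC = AVC. MC = 78 - 32y + 3y^2; setting MC = AVC gives 2y^2 - 16y = 0, so y = 8. min AVC = 14.
For P < $14 the firm produces nothing.

$14 per unit, at y = 8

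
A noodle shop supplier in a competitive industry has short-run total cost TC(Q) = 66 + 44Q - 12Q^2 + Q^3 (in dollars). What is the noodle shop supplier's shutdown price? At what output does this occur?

The shutdown price is the minimum of AVC. VC = 44Q - 12Q^2 + Q^3, so AVC = 44 - 12Q + Q^2.
At the minimum of AVC, MC = AVC. MC = 44 - 24Q + 3Q^2; setting MC = AVC gives 2Q^2 - 12Q = 0, so Q = 6. min AVC = 8.
The firm shuts down for any P below $8.

$8 per unit, at Q = 6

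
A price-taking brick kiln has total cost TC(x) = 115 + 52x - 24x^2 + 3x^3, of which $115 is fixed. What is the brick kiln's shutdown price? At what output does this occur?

Short-run supply begins at min AVC. From VC = 52x - 24x^2 + 3x^3, AVC = 52 - 24x + 3x^2.
dAVC/dx = -24 + 6x = 0 gives x = 4. min AVC = 52 - 24·4 + 3·4^2 = 4.
So the shutdown price is $4.

$4 per unit, at x = 4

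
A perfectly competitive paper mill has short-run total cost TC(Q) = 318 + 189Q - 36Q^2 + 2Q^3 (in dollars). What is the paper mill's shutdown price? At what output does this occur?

$27 per unit, at Q = 9

The firm shuts down when price falls below the minimum of average variable cost. AVC = VC/Q = 189 - 36Q + 2Q^2.
At the minimum of AVC, MC = AVC. MC = 189 - 72Q + 6Q^2; setting MC = AVC gives 4Q^2 - 36Q = 0, so Q = 9. min AVC = 27.
So the shutdown price is $27.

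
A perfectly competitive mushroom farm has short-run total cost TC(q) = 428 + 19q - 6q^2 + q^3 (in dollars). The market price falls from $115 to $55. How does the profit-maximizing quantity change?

MC = 19 - 12q + 3q^2; the shutdown threshold is min AVC = $10 (at q = 3).
With P = $115 above the shutdown price, P = MC gives q = 8.
At P = $55 ≥ min AVC, set P = MC: q = 6. The firm stays open but cuts output.

Output falls from 8 to 6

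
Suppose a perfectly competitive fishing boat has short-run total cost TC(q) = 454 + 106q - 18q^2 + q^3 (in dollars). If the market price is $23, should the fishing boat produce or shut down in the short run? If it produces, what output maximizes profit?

From TC, MC = TC'(q) = 106 - 36q + 3q^2 and AVC = VC/q = 106 - 18q + q^2.
AVC is minimized where dAVC/dq = -18 + 2q = 0, at q = 9; min AVC = 106 - 18·9 + 9^2 = $25.
With P < min AVC ($23 < $25), every unit sold adds to the loss.
Shutting down limits the loss to fixed cost, $454.

Shut down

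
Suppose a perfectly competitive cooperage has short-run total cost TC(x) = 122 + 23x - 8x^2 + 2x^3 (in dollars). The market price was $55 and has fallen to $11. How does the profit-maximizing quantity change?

Output falls from 4 to 0 (the firm shuts down)

MC = 23 - 16x + 6x^2; the shutdown threshold is min AVC = $15 (at x = 2).
At P = $55 ≥ min AVC, set P = MC on the rising branch: x = 4.
At P = $11 < min AVC = $15, price no longer covers variable cost at any output, so the firm shuts down: x = 0.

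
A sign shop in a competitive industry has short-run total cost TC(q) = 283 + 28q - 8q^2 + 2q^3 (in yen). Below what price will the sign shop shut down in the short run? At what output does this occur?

¥20 per unit, at q = 2

The firm shuts down when price falls below the minimum of average variable cost. AVC = VC/q = 28 - 8q + 2q^2.
dAVC/dq = -8 + 4q = 0 gives q = 2. min AVC = 28 - 8·2 + 2·2^2 = 20.
So the shutdown price is ¥20.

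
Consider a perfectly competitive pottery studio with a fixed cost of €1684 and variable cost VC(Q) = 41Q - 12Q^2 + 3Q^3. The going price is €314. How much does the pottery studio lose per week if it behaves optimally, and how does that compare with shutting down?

Profit = -€214 at Q = 7

AVC = 41 - 12Q + 3Q^2 has its minimum €29 at Q = 2; price €314 clears that bar, so the firm operates.
MC = 41 - 24Q + 9Q^2. Setting P = MC and taking the root on the rising branch gives Q* = 7.
TR = 314·7 = 2198. TC = 1684 + 728 = 2412. Profit = 2198 − 2412 = -€214.
That loss of €214 beats the €1684 the firm would lose by shutting down; producing recovers €1470 of fixed cost.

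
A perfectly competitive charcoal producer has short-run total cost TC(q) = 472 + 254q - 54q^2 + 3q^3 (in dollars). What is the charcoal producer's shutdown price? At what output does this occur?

$11 per unit, at q = 9

Short-run supply begins at min AVC. From VC = 254q - 54q^2 + 3q^3, AVC = 254 - 54q + 3q^2.
dAVC/dq = -54 + 6q = 0 gives q = 9. min AVC = 254 - 54·9 + 3·9^2 = 11.
The firm shuts down for any P below $11.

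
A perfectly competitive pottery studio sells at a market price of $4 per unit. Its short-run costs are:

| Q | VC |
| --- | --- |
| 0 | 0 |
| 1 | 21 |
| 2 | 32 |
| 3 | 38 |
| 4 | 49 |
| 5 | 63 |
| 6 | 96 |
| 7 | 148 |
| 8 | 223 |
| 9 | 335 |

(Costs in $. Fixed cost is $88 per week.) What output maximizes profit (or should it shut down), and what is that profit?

Q = 0 (shut down); profit = -$88

Compute π = P·Q − TC at each output: Q=0: -88; Q=1: -105; Q=2: -112; Q=3: -114; Q=4: -121; Q=5: -131; Q=6: -160; Q=7: -208; Q=8: -279; Q=9: -387.
Profit is highest at Q = 0. Equivalently, the lowest AVC in the table is 49/4 ≈ $12.25 at Q = 4, and P = $4 falls below it — price never covers variable cost, so the firm shuts down and loses only its fixed cost.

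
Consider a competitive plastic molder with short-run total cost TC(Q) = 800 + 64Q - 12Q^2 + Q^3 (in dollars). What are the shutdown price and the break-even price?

AVC = 64 - 12Q + Q^2; minimized at Q = 6, giving min AVC = $28. That is the shutdown price.
ATC = 800/Q + 64 - 12Q + Q^2. Setting dATC/dQ = −800/Q^2 − 12 + 2Q = 0 gives Q = 10 (since 2·10^3 − 12·10^2 = 800).
min ATC = 800/10 + 64 − 12·10 + 10^2 = $124. That is the break-even price.
For $28 ≤ P < $124 the firm produces at a loss; below $28 it shuts down.

Shutdown price = $28; break-even price = $124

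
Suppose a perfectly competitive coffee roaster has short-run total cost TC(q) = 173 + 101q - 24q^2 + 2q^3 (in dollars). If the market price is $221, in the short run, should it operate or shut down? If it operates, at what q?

Variable cost is VC = 101q - 24q^2 + 2q^3, so AVC = VC/q = 101 - 24q + 2q^2 and MC = dTC/dq = 101 - 48q + 6q^2.
AVC hits its minimum where MC = AVC, at q = 6, giving min AVC = 101 - 24·6 + 2·6^2 = $29.
P = $221 exceeds min AVC = $29, so the firm stays open.
P = MC gives -120 - 48q + 6q^2 = 0, with roots -2 and 10. Take the larger (rising MC): q* = 10.
Check: AVC at q = 10 is $61 ≤ P, so revenue covers variable cost.
Profit = P·q − TC = 221·10 − 783 = $1427.

Produce at q = 10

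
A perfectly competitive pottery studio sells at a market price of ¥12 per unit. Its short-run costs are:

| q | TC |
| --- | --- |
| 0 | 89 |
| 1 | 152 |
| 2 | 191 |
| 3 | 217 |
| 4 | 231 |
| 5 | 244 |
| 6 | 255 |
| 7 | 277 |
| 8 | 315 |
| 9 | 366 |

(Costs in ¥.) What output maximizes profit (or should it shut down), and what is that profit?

q = 0 (shut down); profit = -¥89

Profit at each row (π = 12q − TC): q=0: -89; q=1: -140; q=2: -167; q=3: -181; q=4: -183; q=5: -184; q=6: -183; q=7: -193; q=8: -219; q=9: -258.
Profit is highest at q = 0. Equivalently, the lowest AVC in the table is 188/7 ≈ ¥26.86 at q = 7, and P = ¥12 falls below it — price never covers variable cost, so the firm shuts down and loses only its fixed cost.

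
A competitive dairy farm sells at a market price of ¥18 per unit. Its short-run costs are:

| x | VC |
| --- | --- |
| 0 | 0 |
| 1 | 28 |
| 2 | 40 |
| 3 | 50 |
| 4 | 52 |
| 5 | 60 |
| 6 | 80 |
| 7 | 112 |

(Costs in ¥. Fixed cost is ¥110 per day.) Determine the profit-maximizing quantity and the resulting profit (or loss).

Tabulate TR − TC: x=0: -110; x=1: -120; x=2: -114; x=3: -106; x=4: -90; x=5: -80; x=6: -82; x=7: -96.
Profit is maximized at x = 5. AVC there is 60/5 = ¥12 ≤ P, so producing beats shutting down (which would give -¥110).

x = 5; profit = -¥80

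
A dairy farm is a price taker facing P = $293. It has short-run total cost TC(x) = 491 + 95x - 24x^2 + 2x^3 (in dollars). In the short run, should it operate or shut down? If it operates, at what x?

Variable cost is VC = 95x - 24x^2 + 2x^3, so AVC = VC/x = 95 - 24x + 2x^2 and MC = dTC/dx = 95 - 48x + 6x^2.
The AVC parabola has its vertex at x = 24/4 = 6, where AVC = 95 - 24·6 + 2·6^2 = $23.
P = $293 exceeds min AVC = $23, so the firm stays open.
Set P = MC: 293 = 95 - 48x + 6x^2 → -198 - 48x + 6x^2 = 0. The roots are x = -3 and x = 11; the profit-maximizing output is on the rising part of MC, so x* = 11.
Check: AVC at x = 11 is $73 ≤ P, so revenue covers variable cost.
Profit = P·x − TC = 293·11 − 1294 = $1929.

Produce at x = 11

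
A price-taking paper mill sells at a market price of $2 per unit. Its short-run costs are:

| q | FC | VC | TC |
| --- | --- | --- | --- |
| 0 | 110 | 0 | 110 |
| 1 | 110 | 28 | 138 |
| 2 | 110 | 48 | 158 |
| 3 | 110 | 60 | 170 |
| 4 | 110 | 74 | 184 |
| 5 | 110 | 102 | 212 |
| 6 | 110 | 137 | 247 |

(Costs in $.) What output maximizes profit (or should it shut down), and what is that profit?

q = 0 (shut down); profit = -$110

Compute π = P·q − TC at each output: q=0: -110; q=1: -136; q=2: -154; q=3: -164; q=4: -176; q=5: -202; q=6: -235.
Profit is highest at q = 0. Equivalently, the lowest AVC in the table is 74/4 ≈ $18.50 at q = 4, and P = $2 falls below it — price never covers variable cost, so the firm shuts down and loses only its fixed cost.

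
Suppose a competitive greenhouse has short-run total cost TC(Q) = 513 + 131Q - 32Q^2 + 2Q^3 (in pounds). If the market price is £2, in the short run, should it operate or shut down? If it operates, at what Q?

Shut down

Variable cost is VC = 131Q - 32Q^2 + 2Q^3, so AVC = VC/Q = 131 - 32Q + 2Q^2 and MC = dTC/dQ = 131 - 64Q + 6Q^2.
The AVC parabola has its vertex at Q = 32/4 = 8, where AVC = 131 - 32·8 + 2·8^2 = £3.
P = £2 lies below min AVC = £3; no output level covers variable cost.
The firm minimizes its loss by shutting down and losing only its fixed cost of £513.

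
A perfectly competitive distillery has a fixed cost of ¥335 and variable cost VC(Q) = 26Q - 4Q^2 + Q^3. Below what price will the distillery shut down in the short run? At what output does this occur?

The shutdown price is the minimum of AVC. VC = 26Q - 4Q^2 + Q^3, so AVC = 26 - 4Q + Q^2.
dAVC/dQ = -4 + 2Q = 0 gives Q = 2. min AVC = 26 - 4·2 + 2^2 = 22.
The firm shuts down for any P below ¥22.

¥22 per unit, at Q = 2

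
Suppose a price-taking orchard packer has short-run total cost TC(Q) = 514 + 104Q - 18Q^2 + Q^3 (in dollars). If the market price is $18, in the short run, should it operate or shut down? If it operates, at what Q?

Variable cost is VC = 104Q - 18Q^2 + Q^3, so AVC = VC/Q = 104 - 18Q + Q^2 and MC = dTC/dQ = 104 - 36Q + 3Q^2.
AVC hits its minimum where MC = AVC, at Q = 9, giving min AVC = 104 - 18·9 + 9^2 = $23.
With P < min AVC ($18 < $23), every unit sold adds to the loss.
Best response: produce nothing and absorb the $514 fixed cost.

Shut down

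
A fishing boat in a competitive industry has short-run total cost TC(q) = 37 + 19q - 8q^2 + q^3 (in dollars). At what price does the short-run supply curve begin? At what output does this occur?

$3 per unit, at q = 4

Short-run supply begins at min AVC. From VC = 19q - 8q^2 + q^3, AVC = 19 - 8q + q^2.
At the minimum of AVC, MC = AVC. MC = 19 - 16q + 3q^2; setting MC = AVC gives 2q^2 - 8q = 0, so q = 4. min AVC = 3.
So the shutdown price is $3.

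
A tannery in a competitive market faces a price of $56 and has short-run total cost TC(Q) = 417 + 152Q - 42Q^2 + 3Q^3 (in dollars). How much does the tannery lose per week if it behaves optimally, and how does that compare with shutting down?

AVC = 152 - 42Q + 3Q^2 has its minimum $5 at Q = 7; price $56 clears that bar, so the firm operates.
MC = 152 - 84Q + 9Q^2. Setting P = MC and taking the root on the rising branch gives Q* = 8.
TR = 56·8 = 448. TC = 417 + 64 = 481. Profit = 448 − 481 = -$33.
By producing, the firm covers all variable cost plus $384 of fixed cost; shutting down would lose the full $417.

Profit = -$33 at Q = 8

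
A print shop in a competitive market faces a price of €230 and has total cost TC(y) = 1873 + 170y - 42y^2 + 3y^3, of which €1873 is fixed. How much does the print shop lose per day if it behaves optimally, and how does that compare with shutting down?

Profit = -€73 at y = 10

AVC = 170 - 42y + 3y^2 has its minimum €23 at y = 7; price €230 clears that bar, so the firm operates.
MC = 170 - 84y + 9y^2. Setting P = MC and taking the root on the rising branch gives y* = 10.
TR = 230·10 = 2300. TC = 1873 + 500 = 2373. Profit = 2300 − 2373 = -€73.
Shutting down would mean losing the fixed cost of €1873, so operating at a loss of €73 is better by €1800.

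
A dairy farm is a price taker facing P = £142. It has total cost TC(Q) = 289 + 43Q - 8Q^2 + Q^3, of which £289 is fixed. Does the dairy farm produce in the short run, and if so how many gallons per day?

Produce at Q = 9

Variable cost is VC = 43Q - 8Q^2 + Q^3, so AVC = VC/Q = 43 - 8Q + Q^2 and MC = dTC/dQ = 43 - 16Q + 3Q^2.
AVC hits its minimum where MC = AVC, at Q = 4, giving min AVC = 43 - 8·4 + 4^2 = £27.
Since P = £142 ≥ min AVC = £27, price covers variable cost and the firm should produce.
Set P = MC: 142 = 43 - 16Q + 3Q^2 → -99 - 16Q + 3Q^2 = 0. The roots are Q = -11/3 and Q = 9; the profit-maximizing output is on the rising part of MC, so Q* = 9.
Check: AVC at Q = 9 is £52 ≤ P, so revenue covers variable cost.
Profit = P·Q − TC = 142·9 − 757 = £521.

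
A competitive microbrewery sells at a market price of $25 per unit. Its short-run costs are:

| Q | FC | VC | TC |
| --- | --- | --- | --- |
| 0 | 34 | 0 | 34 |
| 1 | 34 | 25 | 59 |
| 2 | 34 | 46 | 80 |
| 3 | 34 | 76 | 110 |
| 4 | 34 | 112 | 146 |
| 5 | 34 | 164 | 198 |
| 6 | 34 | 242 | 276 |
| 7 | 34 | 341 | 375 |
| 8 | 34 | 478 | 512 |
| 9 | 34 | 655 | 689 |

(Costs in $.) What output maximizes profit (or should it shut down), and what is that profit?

Q = 2; profit = -$30

Tabulate TR − TC: Q=0: -34; Q=1: -34; Q=2: -30; Q=3: -35; Q=4: -46; Q=5: -73; Q=6: -126; Q=7: -200; Q=8: -312; Q=9: -464.
Profit is maximized at Q = 2. AVC there is 46/2 = $23 ≤ P, so producing beats shutting down (which would give -$34).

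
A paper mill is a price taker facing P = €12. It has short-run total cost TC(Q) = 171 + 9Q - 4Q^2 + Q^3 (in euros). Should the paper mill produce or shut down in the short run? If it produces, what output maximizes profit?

Strip out fixed cost: VC = 9Q - 4Q^2 + Q^3. Then AVC = 9 - 4Q + Q^2 and MC = 9 - 8Q + 3Q^2.
AVC is minimized where dAVC/dQ = -4 + 2Q = 0, at Q = 2; min AVC = 9 - 4·2 + 2^2 = €5.
Since P = €12 ≥ min AVC = €5, price covers variable cost and the firm should produce.
Set P = MC: 12 = 9 - 8Q + 3Q^2 → -3 - 8Q + 3Q^2 = 0. The roots are Q = -1/3 and Q = 3; the profit-maximizing output is on the rising part of MC, so Q* = 3.
Check: AVC at Q = 3 is €6 ≤ P, so revenue covers variable cost.
Profit = P·Q − TC = 12·3 − 189 = -€153, a loss, but smaller than the €171 fixed cost the firm would lose by shutting down.

Produce at Q = 3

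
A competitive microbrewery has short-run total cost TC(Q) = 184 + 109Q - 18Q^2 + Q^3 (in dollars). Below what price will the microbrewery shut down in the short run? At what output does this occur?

Short-run supply begins at min AVC. From VC = 109Q - 18Q^2 + Q^3, AVC = 109 - 18Q + Q^2.
At the minimum of AVC, MC = AVC. MC = 109 - 36Q + 3Q^2; setting MC = AVC gives 2Q^2 - 18Q = 0, so Q = 9. min AVC = 28.
The firm shuts down for any P below $28.

$28 per unit, at Q = 9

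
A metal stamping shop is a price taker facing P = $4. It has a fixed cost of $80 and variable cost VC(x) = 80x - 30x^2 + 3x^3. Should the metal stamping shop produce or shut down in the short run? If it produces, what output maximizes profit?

Shut down

Variable cost is VC = 80x - 30x^2 + 3x^3, so AVC = VC/x = 80 - 30x + 3x^2 and MC = dTC/dx = 80 - 60x + 9x^2.
The AVC parabola has its vertex at x = 30/6 = 5, where AVC = 80 - 30·5 + 3·5^2 = $5.
With P < min AVC ($4 < $5), every unit sold adds to the loss.
Shutting down limits the loss to fixed cost, $80.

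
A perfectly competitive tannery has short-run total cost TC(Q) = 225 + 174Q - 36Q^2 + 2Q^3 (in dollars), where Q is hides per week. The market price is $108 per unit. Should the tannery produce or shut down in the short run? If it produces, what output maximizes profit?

Produce at Q = 11

Strip out fixed cost: VC = 174Q - 36Q^2 + 2Q^3. Then AVC = 174 - 36Q + 2Q^2 and MC = 174 - 72Q + 6Q^2.
The AVC parabola has its vertex at Q = 36/4 = 9, where AVC = 174 - 36·9 + 2·9^2 = $12.
Because $108 ≥ $12, revenue can cover variable cost; the firm operates.
Set P = MC: 108 = 174 - 72Q + 6Q^2 → 66 - 72Q + 6Q^2 = 0. The roots are Q = 1 and Q = 11; the profit-maximizing output is on the rising part of MC, so Q* = 11.
Check: AVC at Q = 11 is $20 ≤ P, so revenue covers variable cost.
Profit = P·Q − TC = 108·11 − 445 = $743.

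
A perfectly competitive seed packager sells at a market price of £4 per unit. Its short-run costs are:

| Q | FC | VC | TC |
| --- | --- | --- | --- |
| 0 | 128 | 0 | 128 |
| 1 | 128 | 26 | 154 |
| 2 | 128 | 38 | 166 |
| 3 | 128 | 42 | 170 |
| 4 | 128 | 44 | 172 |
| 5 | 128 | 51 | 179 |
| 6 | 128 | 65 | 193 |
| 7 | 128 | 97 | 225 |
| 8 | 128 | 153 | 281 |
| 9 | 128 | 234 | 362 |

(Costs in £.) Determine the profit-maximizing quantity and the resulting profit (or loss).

Compute π = P·Q − TC at each output: Q=0: -128; Q=1: -150; Q=2: -158; Q=3: -158; Q=4: -156; Q=5: -159; Q=6: -169; Q=7: -197; Q=8: -249; Q=9: -326.
Profit is highest at Q = 0. Equivalently, the lowest AVC in the table is 51/5 ≈ £10.20 at Q = 5, and P = £4 falls below it — price never covers variable cost, so the firm shuts down and loses only its fixed cost.

Q = 0 (shut down); profit = -£128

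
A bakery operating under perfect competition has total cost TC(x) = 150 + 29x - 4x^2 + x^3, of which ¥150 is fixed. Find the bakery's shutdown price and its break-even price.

Shutdown price = ¥25; break-even price = ¥64

Shutdown price = min AVC. AVC = 29 - 4x + x^2, with vertex at x = 2 and minimum ¥25.
ATC = 150/x + 29 - 4x + x^2. Setting dATC/dx = −150/x^2 − 4 + 2x = 0 gives x = 5 (since 2·5^3 − 4·5^2 = 150).
min ATC = 150/5 + 29 − 4·5 + 5^2 = ¥64. That is the break-even price.
For ¥25 ≤ P < ¥64 the firm produces at a loss; below ¥25 it shuts down.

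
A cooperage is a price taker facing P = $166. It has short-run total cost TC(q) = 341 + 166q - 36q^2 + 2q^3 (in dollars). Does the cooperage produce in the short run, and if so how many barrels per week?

Produce at q = 12

Variable cost is VC = 166q - 36q^2 + 2q^3, so AVC = VC/q = 166 - 36q + 2q^2 and MC = dTC/dq = 166 - 72q + 6q^2.
AVC is minimized where dAVC/dq = -36 + 4q = 0, at q = 9; min AVC = 166 - 36·9 + 2·9^2 = $4.
Since P = $166 ≥ min AVC = $4, price covers variable cost and the firm should produce.
Set P = MC: 166 = 166 - 72q + 6q^2 → -72q + 6q^2 = 0. The roots are q = 0 and q = 12; the profit-maximizing output is on the rising part of MC, so q* = 12.
Check: AVC at q = 12 is $22 ≤ P, so revenue covers variable cost.
Profit = P·q − TC = 166·12 − 605 = $1387.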